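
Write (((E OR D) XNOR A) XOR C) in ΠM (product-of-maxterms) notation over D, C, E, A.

ΠM(1, 2, 4, 7, 8, 10, 13, 15) = (D OR C OR E OR NOT A) AND (D OR C OR NOT E OR A) AND (D OR NOT C OR E OR A) AND (D OR NOT C OR NOT E OR NOT A) AND (NOT D OR C OR E OR A) AND (NOT D OR C OR NOT E OR A) AND (NOT D OR NOT C OR E OR NOT A) AND (NOT D OR NOT C OR NOT E OR NOT A)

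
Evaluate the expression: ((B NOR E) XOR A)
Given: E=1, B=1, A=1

Substituting: ((1 NOR 1) XOR 1)
= 1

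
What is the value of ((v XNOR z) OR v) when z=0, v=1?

Substituting: ((1 XNOR 0) OR 1)
= 1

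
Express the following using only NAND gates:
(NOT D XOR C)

(((D NAND D) NAND ((D NAND D) NAND C)) NAND (C NAND ((D NAND D) NAND C)))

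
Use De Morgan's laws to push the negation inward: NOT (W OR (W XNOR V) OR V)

NOT W AND NOT (W XNOR V) AND NOT V
De Morgan's: NOT(OR of terms) = AND of negations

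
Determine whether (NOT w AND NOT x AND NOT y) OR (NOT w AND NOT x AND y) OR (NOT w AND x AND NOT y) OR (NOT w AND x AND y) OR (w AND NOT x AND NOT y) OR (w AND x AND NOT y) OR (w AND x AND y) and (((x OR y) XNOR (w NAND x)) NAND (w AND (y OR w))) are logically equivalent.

Yes, they are equivalent — the two output columns agree on all 8 assignments:
w | x | y | Expression 1 | Expression 2
---------------------------------------
0 | 0 | 0 | 1 | 1
0 | 0 | 1 | 1 | 1
0 | 1 | 0 | 1 | 1
0 | 1 | 1 | 1 | 1
1 | 0 | 0 | 1 | 1
1 | 0 | 1 | 0 | 0
1 | 1 | 0 | 1 | 1
1 | 1 | 1 | 1 | 1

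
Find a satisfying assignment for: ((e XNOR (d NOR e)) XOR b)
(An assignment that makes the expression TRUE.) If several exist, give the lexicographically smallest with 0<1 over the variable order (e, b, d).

e=0, b=0, d=1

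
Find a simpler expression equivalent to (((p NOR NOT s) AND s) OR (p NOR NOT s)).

By absorption (E OR (E AND v) = E):
= (p NOR NOT s)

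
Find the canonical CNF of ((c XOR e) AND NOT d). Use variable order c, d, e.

(c OR d OR e) AND (c OR NOT d OR e) AND (c OR NOT d OR NOT e) AND (NOT c OR d OR NOT e) AND (NOT c OR NOT d OR e) AND (NOT c OR NOT d OR NOT e)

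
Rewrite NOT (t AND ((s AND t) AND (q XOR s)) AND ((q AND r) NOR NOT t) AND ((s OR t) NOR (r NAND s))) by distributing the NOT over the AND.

NOT t OR NOT ((s AND t) AND (q XOR s)) OR NOT ((q AND r) NOR NOT t) OR NOT ((s OR t) NOR (r NAND s))
De Morgan's: NOT(AND of terms) = OR of negations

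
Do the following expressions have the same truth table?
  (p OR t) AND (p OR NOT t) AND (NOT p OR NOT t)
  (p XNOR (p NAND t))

Yes, they are equivalent — the two output columns agree on all 4 assignments:
p | t | Expression 1 | Expression 2
-----------------------------------
0 | 0 | 0 | 0
0 | 1 | 0 | 0
1 | 0 | 1 | 1
1 | 1 | 0 | 0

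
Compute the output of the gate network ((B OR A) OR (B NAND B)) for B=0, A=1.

Substituting: ((0 OR 1) OR (0 NAND 0))
= 1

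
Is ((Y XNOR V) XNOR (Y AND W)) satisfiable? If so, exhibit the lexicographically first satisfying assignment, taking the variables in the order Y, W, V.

Y=0, W=0, V=1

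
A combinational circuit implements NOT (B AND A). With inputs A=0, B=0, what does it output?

Substituting: NOT (0 AND 0)
= 1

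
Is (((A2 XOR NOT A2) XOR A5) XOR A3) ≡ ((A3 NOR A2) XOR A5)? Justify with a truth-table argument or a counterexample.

No. Counterexample: with A5=0, A3=0, A2=1, Expression 1 = 1 but Expression 2 = 0.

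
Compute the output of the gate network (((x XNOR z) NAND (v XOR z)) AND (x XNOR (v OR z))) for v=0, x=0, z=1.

Substituting: (((0 XNOR 1) NAND (0 XOR 1)) AND (0 XNOR (0 OR 1)))
= 0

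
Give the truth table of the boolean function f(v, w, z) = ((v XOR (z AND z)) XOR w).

v | w | z | Output
------------------
0 | 0 | 0 | 0
0 | 0 | 1 | 1
0 | 1 | 0 | 1
0 | 1 | 1 | 0
1 | 0 | 0 | 1
1 | 0 | 1 | 0
1 | 1 | 0 | 0
1 | 1 | 1 | 1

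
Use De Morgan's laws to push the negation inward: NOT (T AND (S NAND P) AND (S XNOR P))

NOT T OR NOT (S NAND P) OR NOT (S XNOR P)
De Morgan's: NOT(AND of terms) = OR of negations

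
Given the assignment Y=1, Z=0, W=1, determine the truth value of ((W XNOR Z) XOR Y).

Substituting: ((1 XNOR 0) XOR 1)
= 1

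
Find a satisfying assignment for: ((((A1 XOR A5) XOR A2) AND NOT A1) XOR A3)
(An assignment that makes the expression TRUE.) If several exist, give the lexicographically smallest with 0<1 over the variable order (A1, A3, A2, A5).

A1=0, A3=0, A2=0, A5=1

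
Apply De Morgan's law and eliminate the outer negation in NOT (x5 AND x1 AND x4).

NOT x5 OR NOT x1 OR NOT x4
De Morgan's: NOT(AND of terms) = OR of negations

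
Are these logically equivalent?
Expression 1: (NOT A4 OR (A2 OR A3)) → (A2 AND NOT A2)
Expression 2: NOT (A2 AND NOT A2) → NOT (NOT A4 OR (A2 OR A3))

Yes, Contrapositive is always equivalent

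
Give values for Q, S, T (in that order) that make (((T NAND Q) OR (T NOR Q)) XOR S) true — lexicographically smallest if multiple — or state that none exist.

Q=0, S=0, T=0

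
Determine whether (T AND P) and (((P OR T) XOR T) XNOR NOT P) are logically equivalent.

Yes, they are equivalent — the two output columns agree on all 4 assignments:
T | P | Expression 1 | Expression 2
-----------------------------------
0 | 0 | 0 | 0
0 | 1 | 0 | 0
1 | 0 | 0 | 0
1 | 1 | 1 | 1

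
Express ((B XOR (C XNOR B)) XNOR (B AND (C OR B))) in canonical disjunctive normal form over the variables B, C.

(NOT B AND C) OR (B AND NOT C)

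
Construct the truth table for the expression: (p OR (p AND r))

p | r | Output
--------------
0 | 0 | 0
0 | 1 | 0
1 | 0 | 1
1 | 1 | 1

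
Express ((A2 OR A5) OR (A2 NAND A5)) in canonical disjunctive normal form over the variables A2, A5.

(NOT A2 AND NOT A5) OR (NOT A2 AND A5) OR (A2 AND NOT A5) OR (A2 AND A5)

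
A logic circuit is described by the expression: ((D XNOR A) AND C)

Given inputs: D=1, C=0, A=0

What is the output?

Substituting: ((1 XNOR 0) AND 0)
= 0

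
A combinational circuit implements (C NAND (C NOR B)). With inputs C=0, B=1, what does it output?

Substituting: (0 NAND (0 NOR 1))
= 1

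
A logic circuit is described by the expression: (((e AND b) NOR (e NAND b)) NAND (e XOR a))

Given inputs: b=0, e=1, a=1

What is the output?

Substituting: (((1 AND 0) NOR (1 NAND 0)) NAND (1 XOR 1))
= 1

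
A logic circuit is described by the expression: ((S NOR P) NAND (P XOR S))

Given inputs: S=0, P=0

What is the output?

Substituting: ((0 NOR 0) NAND (0 XOR 0))
= 1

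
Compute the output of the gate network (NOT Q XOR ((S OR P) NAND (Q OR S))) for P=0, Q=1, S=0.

Substituting: (NOT 1 XOR ((0 OR 0) NAND (1 OR 0)))
= 1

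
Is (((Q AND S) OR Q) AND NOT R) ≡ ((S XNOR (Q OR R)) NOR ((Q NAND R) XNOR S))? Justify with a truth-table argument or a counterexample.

No. Counterexample: with Q=0, R=1, S=0, Expression 1 = 0 but Expression 2 = 1.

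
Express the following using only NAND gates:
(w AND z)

((w NAND z) NAND (w NAND z))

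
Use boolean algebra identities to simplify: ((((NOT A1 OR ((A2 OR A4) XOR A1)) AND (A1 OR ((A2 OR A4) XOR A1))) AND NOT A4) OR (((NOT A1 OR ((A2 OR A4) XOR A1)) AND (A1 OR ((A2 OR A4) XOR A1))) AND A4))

By distribution ((E AND v) OR (E AND NOT v) = E) then distribution ((E OR v) AND (E OR NOT v) = E):
= ((A2 OR A4) XOR A1)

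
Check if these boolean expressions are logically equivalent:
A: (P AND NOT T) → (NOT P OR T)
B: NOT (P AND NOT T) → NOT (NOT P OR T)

No, Inverse is not equivalent to original (counterexample: T=0, P=0)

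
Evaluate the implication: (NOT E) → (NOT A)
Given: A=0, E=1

Antecedent (NOT E) = 0; consequent (NOT A) = 1.
0 → 1 = 1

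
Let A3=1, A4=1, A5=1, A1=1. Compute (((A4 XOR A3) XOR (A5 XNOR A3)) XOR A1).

Substituting: (((1 XOR 1) XOR (1 XNOR 1)) XOR 1)
= 0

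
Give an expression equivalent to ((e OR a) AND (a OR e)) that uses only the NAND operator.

((((e NAND e) NAND (a NAND a)) NAND ((a NAND a) NAND (e NAND e))) NAND (((e NAND e) NAND (a NAND a)) NAND ((a NAND a) NAND (e NAND e))))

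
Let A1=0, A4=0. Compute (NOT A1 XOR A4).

Substituting: (NOT 0 XOR 0)
= 1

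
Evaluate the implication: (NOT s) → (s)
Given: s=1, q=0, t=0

Antecedent (NOT s) = 0; consequent (s) = 1.
0 → 1 = 1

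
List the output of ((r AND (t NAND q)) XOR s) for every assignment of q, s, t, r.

q | s | t | r | Output
----------------------
0 | 0 | 0 | 0 | 0
0 | 0 | 0 | 1 | 1
0 | 0 | 1 | 0 | 0
0 | 0 | 1 | 1 | 1
0 | 1 | 0 | 0 | 1
0 | 1 | 0 | 1 | 0
0 | 1 | 1 | 0 | 1
0 | 1 | 1 | 1 | 0
1 | 0 | 0 | 0 | 0
1 | 0 | 0 | 1 | 1
1 | 0 | 1 | 0 | 0
1 | 0 | 1 | 1 | 0
1 | 1 | 0 | 0 | 1
1 | 1 | 0 | 1 | 0
1 | 1 | 1 | 0 | 1
1 | 1 | 1 | 1 | 1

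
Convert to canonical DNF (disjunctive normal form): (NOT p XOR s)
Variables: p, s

(NOT p AND NOT s) OR (p AND s)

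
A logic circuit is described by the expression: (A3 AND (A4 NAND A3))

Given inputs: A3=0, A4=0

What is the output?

Substituting: (0 AND (0 NAND 0))
= 0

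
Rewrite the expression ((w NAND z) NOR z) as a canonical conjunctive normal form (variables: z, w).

(z OR w) AND (z OR NOT w) AND (NOT z OR w) AND (NOT z OR NOT w)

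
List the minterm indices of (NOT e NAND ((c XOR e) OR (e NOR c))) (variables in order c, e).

Σm(1, 3) = (NOT c AND e) OR (c AND e)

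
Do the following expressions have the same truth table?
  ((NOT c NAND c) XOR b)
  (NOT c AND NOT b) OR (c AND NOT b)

Yes, they are equivalent — the two output columns agree on all 4 assignments:
c | b | Expression 1 | Expression 2
-----------------------------------
0 | 0 | 1 | 1
0 | 1 | 0 | 0
1 | 0 | 1 | 1
1 | 1 | 0 | 0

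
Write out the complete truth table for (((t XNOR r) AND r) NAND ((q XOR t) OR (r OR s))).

s | r | q | t | Output
----------------------
0 | 0 | 0 | 0 | 1
0 | 0 | 0 | 1 | 1
0 | 0 | 1 | 0 | 1
0 | 0 | 1 | 1 | 1
0 | 1 | 0 | 0 | 1
0 | 1 | 0 | 1 | 0
0 | 1 | 1 | 0 | 1
0 | 1 | 1 | 1 | 0
1 | 0 | 0 | 0 | 1
1 | 0 | 0 | 1 | 1
1 | 0 | 1 | 0 | 1
1 | 0 | 1 | 1 | 1
1 | 1 | 0 | 0 | 1
1 | 1 | 0 | 1 | 0
1 | 1 | 1 | 0 | 1
1 | 1 | 1 | 1 | 0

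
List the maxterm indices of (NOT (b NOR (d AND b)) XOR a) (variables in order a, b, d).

ΠM(0, 1, 6, 7) = (a OR b OR d) AND (a OR b OR NOT d) AND (NOT a OR NOT b OR d) AND (NOT a OR NOT b OR NOT d)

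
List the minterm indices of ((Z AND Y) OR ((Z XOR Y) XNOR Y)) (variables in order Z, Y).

Σm(0, 1, 3) = (NOT Z AND NOT Y) OR (NOT Z AND Y) OR (Z AND Y)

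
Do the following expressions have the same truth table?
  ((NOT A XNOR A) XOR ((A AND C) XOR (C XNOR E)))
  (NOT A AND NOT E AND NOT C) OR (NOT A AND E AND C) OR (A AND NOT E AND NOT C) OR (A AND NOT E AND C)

Yes, they are equivalent — the two output columns agree on all 8 assignments:
A | E | C | Expression 1 | Expression 2
---------------------------------------
0 | 0 | 0 | 1 | 1
0 | 0 | 1 | 0 | 0
0 | 1 | 0 | 0 | 0
0 | 1 | 1 | 1 | 1
1 | 0 | 0 | 1 | 1
1 | 0 | 1 | 1 | 1
1 | 1 | 0 | 0 | 0
1 | 1 | 1 | 0 | 0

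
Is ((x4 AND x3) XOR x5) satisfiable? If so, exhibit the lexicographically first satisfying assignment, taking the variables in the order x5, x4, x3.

x5=0, x4=1, x3=1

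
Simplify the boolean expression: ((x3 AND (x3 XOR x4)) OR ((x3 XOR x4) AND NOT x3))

By distribution ((E AND v) OR (E AND NOT v) = E):
= (x3 XOR x4)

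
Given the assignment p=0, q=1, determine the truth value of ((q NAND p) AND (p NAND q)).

Substituting: ((1 NAND 0) AND (0 NAND 1))
= 1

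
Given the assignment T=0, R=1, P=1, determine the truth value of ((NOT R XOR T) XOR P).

Substituting: ((NOT 1 XOR 0) XOR 1)
= 1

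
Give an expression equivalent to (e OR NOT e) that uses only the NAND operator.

((e NAND e) NAND ((e NAND e) NAND (e NAND e)))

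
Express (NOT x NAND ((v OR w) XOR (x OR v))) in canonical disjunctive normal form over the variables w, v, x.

(NOT w AND NOT v AND NOT x) OR (NOT w AND NOT v AND x) OR (NOT w AND v AND NOT x) OR (NOT w AND v AND x) OR (w AND NOT v AND x) OR (w AND v AND NOT x) OR (w AND v AND x)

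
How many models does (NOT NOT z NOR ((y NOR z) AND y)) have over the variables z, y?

Satisfying assignments: (0,0), (0,1)
Count: 2 out of 4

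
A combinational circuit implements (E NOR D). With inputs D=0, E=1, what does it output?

Substituting: (1 NOR 0)
= 0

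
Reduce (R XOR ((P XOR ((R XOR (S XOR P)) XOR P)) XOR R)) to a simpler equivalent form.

By XOR self-cancellation ((E XOR v) XOR v = E) then XOR self-cancellation ((E XOR v) XOR v = E):
= (R XOR (S XOR P))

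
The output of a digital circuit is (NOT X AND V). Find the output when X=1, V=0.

Substituting: (NOT 1 AND 0)
= 0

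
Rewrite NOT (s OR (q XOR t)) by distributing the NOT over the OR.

NOT s AND NOT (q XOR t)
De Morgan's: NOT(OR of terms) = AND of negations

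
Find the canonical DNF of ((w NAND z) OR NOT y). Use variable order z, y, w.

(NOT z AND NOT y AND NOT w) OR (NOT z AND NOT y AND w) OR (NOT z AND y AND NOT w) OR (NOT z AND y AND w) OR (z AND NOT y AND NOT w) OR (z AND NOT y AND w) OR (z AND y AND NOT w)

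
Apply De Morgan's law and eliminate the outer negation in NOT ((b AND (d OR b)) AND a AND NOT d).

NOT (b AND (d OR b)) OR NOT a OR d
De Morgan's: NOT(AND of terms) = OR of negations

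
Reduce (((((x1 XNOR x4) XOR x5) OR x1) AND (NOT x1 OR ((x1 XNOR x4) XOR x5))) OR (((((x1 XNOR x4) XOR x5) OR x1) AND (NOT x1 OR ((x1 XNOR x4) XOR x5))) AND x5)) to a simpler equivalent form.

By absorption (E OR (E AND v) = E) then distribution ((E OR v) AND (E OR NOT v) = E):
= ((x1 XNOR x4) XOR x5)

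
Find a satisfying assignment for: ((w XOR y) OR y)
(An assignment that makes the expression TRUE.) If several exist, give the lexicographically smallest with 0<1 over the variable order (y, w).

y=0, w=1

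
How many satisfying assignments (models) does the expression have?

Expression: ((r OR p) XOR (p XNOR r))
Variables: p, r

Satisfying assignments: (0,0), (0,1), (1,0)
Count: 3 out of 4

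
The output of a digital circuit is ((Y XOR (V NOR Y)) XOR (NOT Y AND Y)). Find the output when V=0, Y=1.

Substituting: ((1 XOR (0 NOR 1)) XOR (NOT 1 AND 1))
= 1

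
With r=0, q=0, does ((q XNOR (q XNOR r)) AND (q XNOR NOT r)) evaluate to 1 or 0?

Substituting: ((0 XNOR (0 XNOR 0)) AND (0 XNOR NOT 0))
= 0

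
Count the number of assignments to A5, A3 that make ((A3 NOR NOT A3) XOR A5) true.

Satisfying assignments: (1,0), (1,1)
Count: 2 out of 4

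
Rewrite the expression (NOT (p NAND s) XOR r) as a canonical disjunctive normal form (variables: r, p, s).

(NOT r AND p AND s) OR (r AND NOT p AND NOT s) OR (r AND NOT p AND s) OR (r AND p AND NOT s)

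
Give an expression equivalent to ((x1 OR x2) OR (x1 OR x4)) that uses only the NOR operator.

((((x1 NOR x2) NOR (x1 NOR x2)) NOR ((x1 NOR x4) NOR (x1 NOR x4))) NOR (((x1 NOR x2) NOR (x1 NOR x2)) NOR ((x1 NOR x4) NOR (x1 NOR x4))))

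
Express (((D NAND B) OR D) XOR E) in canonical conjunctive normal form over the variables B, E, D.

(B OR NOT E OR D) AND (B OR NOT E OR NOT D) AND (NOT B OR NOT E OR D) AND (NOT B OR NOT E OR NOT D)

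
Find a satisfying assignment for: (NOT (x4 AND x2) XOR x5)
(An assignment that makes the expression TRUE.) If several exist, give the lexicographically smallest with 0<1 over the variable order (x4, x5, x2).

x4=0, x5=0, x2=0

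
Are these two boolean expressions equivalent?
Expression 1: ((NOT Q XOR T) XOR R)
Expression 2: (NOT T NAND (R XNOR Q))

No. Counterexample: with Q=0, T=0, R=0, Expression 1 = 1 but Expression 2 = 0.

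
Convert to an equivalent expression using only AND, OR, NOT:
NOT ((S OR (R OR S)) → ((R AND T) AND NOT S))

(S OR (R OR S)) AND NOT ((R AND T) AND NOT S)
(Negated implication: NOT(A → B) = A AND NOT B)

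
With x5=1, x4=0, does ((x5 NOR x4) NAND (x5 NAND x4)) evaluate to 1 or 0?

Substituting: ((1 NOR 0) NAND (1 NAND 0))
= 1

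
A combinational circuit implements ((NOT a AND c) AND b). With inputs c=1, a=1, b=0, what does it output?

Substituting: ((NOT 1 AND 1) AND 0)
= 0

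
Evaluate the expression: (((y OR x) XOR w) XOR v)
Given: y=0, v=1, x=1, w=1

Substituting: (((0 OR 1) XOR 1) XOR 1)
= 1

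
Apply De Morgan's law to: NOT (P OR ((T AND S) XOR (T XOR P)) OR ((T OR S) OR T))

NOT P AND NOT ((T AND S) XOR (T XOR P)) AND NOT ((T OR S) OR T)
De Morgan's: NOT(OR of terms) = AND of negations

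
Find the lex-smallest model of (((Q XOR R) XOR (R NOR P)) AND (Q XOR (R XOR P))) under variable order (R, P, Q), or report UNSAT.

R=1, P=0, Q=0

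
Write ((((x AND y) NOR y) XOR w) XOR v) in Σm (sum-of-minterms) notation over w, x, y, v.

Σm(0, 3, 4, 7, 9, 10, 13, 14) = (NOT w AND NOT x AND NOT y AND NOT v) OR (NOT w AND NOT x AND y AND v) OR (NOT w AND x AND NOT y AND NOT v) OR (NOT w AND x AND y AND v) OR (w AND NOT x AND NOT y AND v) OR (w AND NOT x AND y AND NOT v) OR (w AND x AND NOT y AND v) OR (w AND x AND y AND NOT v)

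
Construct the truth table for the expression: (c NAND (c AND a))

a | c | Output
--------------
0 | 0 | 1
0 | 1 | 1
1 | 0 | 1
1 | 1 | 0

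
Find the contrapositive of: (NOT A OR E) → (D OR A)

Contrapositive: NOT (D OR A) → NOT (NOT A OR E)
Note: A statement and its contrapositive are logically equivalent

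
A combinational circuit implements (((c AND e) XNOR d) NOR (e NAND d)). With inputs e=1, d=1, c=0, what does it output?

Substituting: (((0 AND 1) XNOR 1) NOR (1 NAND 1))
= 1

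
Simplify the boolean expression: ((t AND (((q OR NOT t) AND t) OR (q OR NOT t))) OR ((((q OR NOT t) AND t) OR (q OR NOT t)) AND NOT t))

By distribution ((E AND v) OR (E AND NOT v) = E) then absorption (E OR (E AND v) = E):
= (q OR NOT t)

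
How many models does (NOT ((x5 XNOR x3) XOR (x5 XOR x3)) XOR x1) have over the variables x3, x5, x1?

Satisfying assignments: (0,0,1), (0,1,1), (1,0,1), (1,1,1)
Count: 4 out of 8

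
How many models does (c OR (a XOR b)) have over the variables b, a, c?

Satisfying assignments: (0,0,1), (0,1,0), (0,1,1), (1,0,0), (1,0,1), (1,1,1)
Count: 6 out of 8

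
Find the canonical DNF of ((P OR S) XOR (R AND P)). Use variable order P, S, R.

(NOT P AND S AND NOT R) OR (NOT P AND S AND R) OR (P AND NOT S AND NOT R) OR (P AND S AND NOT R)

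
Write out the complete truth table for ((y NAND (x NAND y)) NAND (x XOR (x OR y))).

x | y | Output
--------------
0 | 0 | 1
0 | 1 | 1
1 | 0 | 1
1 | 1 | 1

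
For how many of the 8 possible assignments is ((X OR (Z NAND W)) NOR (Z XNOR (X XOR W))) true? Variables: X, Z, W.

No assignment satisfies the expression.
Count: 0 out of 8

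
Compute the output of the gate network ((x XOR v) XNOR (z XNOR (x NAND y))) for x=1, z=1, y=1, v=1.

Substituting: ((1 XOR 1) XNOR (1 XNOR (1 NAND 1)))
= 1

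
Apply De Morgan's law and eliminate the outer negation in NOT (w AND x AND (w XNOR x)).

NOT w OR NOT x OR NOT (w XNOR x)
De Morgan's: NOT(AND of terms) = OR of negations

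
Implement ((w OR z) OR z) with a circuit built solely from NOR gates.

((((w NOR z) NOR (w NOR z)) NOR z) NOR (((w NOR z) NOR (w NOR z)) NOR z))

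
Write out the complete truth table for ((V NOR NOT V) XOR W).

V | W | Output
--------------
0 | 0 | 0
0 | 1 | 1
1 | 0 | 0
1 | 1 | 1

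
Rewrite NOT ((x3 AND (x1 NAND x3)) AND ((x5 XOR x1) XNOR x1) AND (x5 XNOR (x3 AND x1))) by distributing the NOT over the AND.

NOT (x3 AND (x1 NAND x3)) OR NOT ((x5 XOR x1) XNOR x1) OR NOT (x5 XNOR (x3 AND x1))
De Morgan's: NOT(AND of terms) = OR of negations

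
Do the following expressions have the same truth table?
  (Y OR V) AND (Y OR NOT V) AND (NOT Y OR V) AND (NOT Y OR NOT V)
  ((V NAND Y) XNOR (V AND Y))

Yes, they are equivalent — the two output columns agree on all 4 assignments:
Y | V | Expression 1 | Expression 2
-----------------------------------
0 | 0 | 0 | 0
0 | 1 | 0 | 0
1 | 0 | 0 | 0
1 | 1 | 0 | 0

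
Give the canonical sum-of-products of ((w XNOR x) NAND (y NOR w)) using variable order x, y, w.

Σm(1, 2, 3, 4, 5, 6, 7) = (NOT x AND NOT y AND w) OR (NOT x AND y AND NOT w) OR (NOT x AND y AND w) OR (x AND NOT y AND NOT w) OR (x AND NOT y AND w) OR (x AND y AND NOT w) OR (x AND y AND w)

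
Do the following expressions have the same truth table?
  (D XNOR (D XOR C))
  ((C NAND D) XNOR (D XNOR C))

No. Counterexample: with C=0, D=1, Expression 1 = 1 but Expression 2 = 0.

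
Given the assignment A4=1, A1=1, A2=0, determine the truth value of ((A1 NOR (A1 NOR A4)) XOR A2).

Substituting: ((1 NOR (1 NOR 1)) XOR 0)
= 0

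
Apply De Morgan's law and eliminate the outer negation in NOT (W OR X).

NOT W AND NOT X
De Morgan's: NOT(OR of terms) = AND of negations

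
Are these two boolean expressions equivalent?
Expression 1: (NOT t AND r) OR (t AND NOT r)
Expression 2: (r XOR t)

Yes, they are equivalent — the two output columns agree on all 4 assignments:
t | r | Expression 1 | Expression 2
-----------------------------------
0 | 0 | 0 | 0
0 | 1 | 1 | 1
1 | 0 | 1 | 1
1 | 1 | 0 | 0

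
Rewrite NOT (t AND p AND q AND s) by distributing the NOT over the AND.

NOT t OR NOT p OR NOT q OR NOT s
De Morgan's: NOT(AND of terms) = OR of negations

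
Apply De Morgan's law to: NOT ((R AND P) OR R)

NOT (R AND P) AND NOT R
De Morgan's: NOT(OR of terms) = AND of negations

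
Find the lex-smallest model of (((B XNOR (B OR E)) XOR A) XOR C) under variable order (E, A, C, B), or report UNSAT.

E=0, A=0, C=0, B=0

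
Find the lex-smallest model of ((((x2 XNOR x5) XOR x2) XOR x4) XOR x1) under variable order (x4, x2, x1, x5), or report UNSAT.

x4=0, x2=0, x1=0, x5=0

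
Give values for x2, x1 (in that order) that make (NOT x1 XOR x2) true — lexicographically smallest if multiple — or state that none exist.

x2=0, x1=0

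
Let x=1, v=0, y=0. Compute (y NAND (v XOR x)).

Substituting: (0 NAND (0 XOR 1))
= 1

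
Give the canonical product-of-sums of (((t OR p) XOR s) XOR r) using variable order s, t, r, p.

ΠM(0, 3, 6, 7, 9, 10, 12, 13) = (s OR t OR r OR p) AND (s OR t OR NOT r OR NOT p) AND (s OR NOT t OR NOT r OR p) AND (s OR NOT t OR NOT r OR NOT p) AND (NOT s OR t OR r OR NOT p) AND (NOT s OR t OR NOT r OR p) AND (NOT s OR NOT t OR r OR p) AND (NOT s OR NOT t OR r OR NOT p)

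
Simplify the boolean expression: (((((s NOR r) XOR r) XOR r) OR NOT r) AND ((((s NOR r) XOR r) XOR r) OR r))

By distribution ((E OR v) AND (E OR NOT v) = E) then XOR self-cancellation ((E XOR v) XOR v = E):
= (s NOR r)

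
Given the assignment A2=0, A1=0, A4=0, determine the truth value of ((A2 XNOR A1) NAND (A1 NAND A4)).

Substituting: ((0 XNOR 0) NAND (0 NAND 0))
= 0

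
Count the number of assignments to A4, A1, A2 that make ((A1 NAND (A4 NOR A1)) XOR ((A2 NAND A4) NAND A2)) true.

Satisfying assignments: (0,0,1), (0,1,1)
Count: 2 out of 8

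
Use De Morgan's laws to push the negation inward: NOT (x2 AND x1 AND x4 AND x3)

NOT x2 OR NOT x1 OR NOT x4 OR NOT x3
De Morgan's: NOT(AND of terms) = OR of negations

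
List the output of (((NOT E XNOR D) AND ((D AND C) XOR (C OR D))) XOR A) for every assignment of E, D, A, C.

E | D | A | C | Output
----------------------
0 | 0 | 0 | 0 | 0
0 | 0 | 0 | 1 | 0
0 | 0 | 1 | 0 | 1
0 | 0 | 1 | 1 | 1
0 | 1 | 0 | 0 | 1
0 | 1 | 0 | 1 | 0
0 | 1 | 1 | 0 | 0
0 | 1 | 1 | 1 | 1
1 | 0 | 0 | 0 | 0
1 | 0 | 0 | 1 | 1
1 | 0 | 1 | 0 | 1
1 | 0 | 1 | 1 | 0
1 | 1 | 0 | 0 | 0
1 | 1 | 0 | 1 | 0
1 | 1 | 1 | 0 | 1
1 | 1 | 1 | 1 | 1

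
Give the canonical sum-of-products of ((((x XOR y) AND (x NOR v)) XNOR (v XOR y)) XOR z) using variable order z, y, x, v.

Σm(0, 2, 4, 5, 7, 9, 11, 14) = (NOT z AND NOT y AND NOT x AND NOT v) OR (NOT z AND NOT y AND x AND NOT v) OR (NOT z AND y AND NOT x AND NOT v) OR (NOT z AND y AND NOT x AND v) OR (NOT z AND y AND x AND v) OR (z AND NOT y AND NOT x AND v) OR (z AND NOT y AND x AND v) OR (z AND y AND x AND NOT v)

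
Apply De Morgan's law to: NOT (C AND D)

NOT C OR NOT D
De Morgan's: NOT(AND of terms) = OR of negations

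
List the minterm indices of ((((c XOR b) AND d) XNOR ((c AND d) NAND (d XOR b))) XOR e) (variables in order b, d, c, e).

Σm(1, 3, 5, 7, 9, 11, 12, 15) = (NOT b AND NOT d AND NOT c AND e) OR (NOT b AND NOT d AND c AND e) OR (NOT b AND d AND NOT c AND e) OR (NOT b AND d AND c AND e) OR (b AND NOT d AND NOT c AND e) OR (b AND NOT d AND c AND e) OR (b AND d AND NOT c AND NOT e) OR (b AND d AND c AND e)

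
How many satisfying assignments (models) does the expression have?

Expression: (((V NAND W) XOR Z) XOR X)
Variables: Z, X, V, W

Satisfying assignments: (0,0,0,0), (0,0,0,1), (0,0,1,0), (0,1,1,1), (1,0,1,1), (1,1,0,0), (1,1,0,1), (1,1,1,0)
Count: 8 out of 16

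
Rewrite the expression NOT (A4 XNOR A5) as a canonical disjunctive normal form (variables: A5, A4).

(NOT A5 AND A4) OR (A5 AND NOT A4)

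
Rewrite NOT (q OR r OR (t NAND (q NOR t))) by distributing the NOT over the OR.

NOT q AND NOT r AND NOT (t NAND (q NOR t))
De Morgan's: NOT(OR of terms) = AND of negations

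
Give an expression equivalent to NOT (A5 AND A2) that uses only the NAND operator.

(((A5 NAND A2) NAND (A5 NAND A2)) NAND ((A5 NAND A2) NAND (A5 NAND A2)))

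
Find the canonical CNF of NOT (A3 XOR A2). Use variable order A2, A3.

(A2 OR NOT A3) AND (NOT A2 OR A3)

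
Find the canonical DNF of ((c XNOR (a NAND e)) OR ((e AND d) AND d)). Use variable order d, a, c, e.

(NOT d AND NOT a AND c AND NOT e) OR (NOT d AND NOT a AND c AND e) OR (NOT d AND a AND NOT c AND e) OR (NOT d AND a AND c AND NOT e) OR (d AND NOT a AND NOT c AND e) OR (d AND NOT a AND c AND NOT e) OR (d AND NOT a AND c AND e) OR (d AND a AND NOT c AND e) OR (d AND a AND c AND NOT e) OR (d AND a AND c AND e)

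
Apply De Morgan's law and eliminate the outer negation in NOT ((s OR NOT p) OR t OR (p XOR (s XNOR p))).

NOT (s OR NOT p) AND NOT t AND NOT (p XOR (s XNOR p))
De Morgan's: NOT(OR of terms) = AND of negations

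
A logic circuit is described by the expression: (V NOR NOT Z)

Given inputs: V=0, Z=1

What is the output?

Substituting: (0 NOR NOT 1)
= 1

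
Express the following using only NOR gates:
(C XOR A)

((((C NOR A) NOR (C NOR A)) NOR ((C NOR A) NOR (C NOR A))) NOR ((((C NOR C) NOR (A NOR A)) NOR ((C NOR C) NOR (A NOR A))) NOR (((C NOR C) NOR (A NOR A)) NOR ((C NOR C) NOR (A NOR A)))))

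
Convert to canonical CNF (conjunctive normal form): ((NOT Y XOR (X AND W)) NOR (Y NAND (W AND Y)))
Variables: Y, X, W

(Y OR X OR W) AND (Y OR X OR NOT W) AND (Y OR NOT X OR W) AND (Y OR NOT X OR NOT W) AND (NOT Y OR X OR W) AND (NOT Y OR NOT X OR W) AND (NOT Y OR NOT X OR NOT W)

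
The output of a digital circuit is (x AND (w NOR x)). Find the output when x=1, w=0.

Substituting: (1 AND (0 NOR 1))
= 0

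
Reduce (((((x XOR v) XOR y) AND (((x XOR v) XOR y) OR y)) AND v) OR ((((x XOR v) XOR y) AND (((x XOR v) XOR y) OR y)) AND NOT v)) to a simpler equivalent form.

By distribution ((E AND v) OR (E AND NOT v) = E) then absorption (E AND (E OR v) = E):
= ((x XOR v) XOR y)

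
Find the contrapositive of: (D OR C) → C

Contrapositive: NOT C → NOT (D OR C)
Note: A statement and its contrapositive are logically equivalent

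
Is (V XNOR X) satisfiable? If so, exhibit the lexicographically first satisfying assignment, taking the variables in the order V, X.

V=0, X=0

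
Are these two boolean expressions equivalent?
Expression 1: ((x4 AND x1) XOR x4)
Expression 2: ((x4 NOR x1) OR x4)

No. Counterexample: with x1=0, x4=0, Expression 1 = 0 but Expression 2 = 1.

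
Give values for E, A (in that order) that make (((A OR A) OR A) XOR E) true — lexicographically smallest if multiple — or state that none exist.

E=0, A=1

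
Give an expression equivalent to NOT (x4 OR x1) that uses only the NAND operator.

(((x4 NAND x4) NAND (x1 NAND x1)) NAND ((x4 NAND x4) NAND (x1 NAND x1)))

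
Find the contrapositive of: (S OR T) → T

Contrapositive: NOT T → NOT (S OR T)
Note: A statement and its contrapositive are logically equivalent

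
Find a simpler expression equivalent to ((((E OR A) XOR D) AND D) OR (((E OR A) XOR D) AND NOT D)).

By distribution ((E AND v) OR (E AND NOT v) = E):
= ((E OR A) XOR D)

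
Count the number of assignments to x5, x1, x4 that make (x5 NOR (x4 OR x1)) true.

Satisfying assignments: (0,0,0)
Count: 1 out of 8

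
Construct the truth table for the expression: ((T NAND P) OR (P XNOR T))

T | P | Output
--------------
0 | 0 | 1
0 | 1 | 1
1 | 0 | 1
1 | 1 | 1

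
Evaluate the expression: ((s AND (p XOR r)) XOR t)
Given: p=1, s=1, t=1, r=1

Substituting: ((1 AND (1 XOR 1)) XOR 1)
= 1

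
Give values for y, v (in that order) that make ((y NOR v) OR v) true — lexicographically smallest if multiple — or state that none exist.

y=0, v=0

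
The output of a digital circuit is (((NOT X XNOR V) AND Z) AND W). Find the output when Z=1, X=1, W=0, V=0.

Substituting: (((NOT 1 XNOR 0) AND 1) AND 0)
= 0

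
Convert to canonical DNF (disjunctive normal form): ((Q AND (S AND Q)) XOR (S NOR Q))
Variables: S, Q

(NOT S AND NOT Q) OR (S AND Q)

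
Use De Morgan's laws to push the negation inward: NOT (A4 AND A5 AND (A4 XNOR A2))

NOT A4 OR NOT A5 OR NOT (A4 XNOR A2)
De Morgan's: NOT(AND of terms) = OR of negations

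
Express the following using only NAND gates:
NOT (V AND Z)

(((V NAND Z) NAND (V NAND Z)) NAND ((V NAND Z) NAND (V NAND Z)))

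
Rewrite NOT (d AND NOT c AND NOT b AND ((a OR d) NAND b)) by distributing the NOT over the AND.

NOT d OR c OR b OR NOT ((a OR d) NAND b)
De Morgan's: NOT(AND of terms) = OR of negations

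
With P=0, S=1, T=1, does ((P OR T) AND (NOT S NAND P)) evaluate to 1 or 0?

Substituting: ((0 OR 1) AND (NOT 1 NAND 0))
= 1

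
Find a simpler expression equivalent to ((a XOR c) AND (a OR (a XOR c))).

By absorption (E AND (E OR v) = E):
= (a XOR c)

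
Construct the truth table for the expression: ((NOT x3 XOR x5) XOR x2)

x3 | x5 | x2 | Output
---------------------
0 | 0 | 0 | 1
0 | 0 | 1 | 0
0 | 1 | 0 | 0
0 | 1 | 1 | 1
1 | 0 | 0 | 0
1 | 0 | 1 | 1
1 | 1 | 0 | 1
1 | 1 | 1 | 0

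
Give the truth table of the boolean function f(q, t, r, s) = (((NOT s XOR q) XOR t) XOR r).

q | t | r | s | Output
----------------------
0 | 0 | 0 | 0 | 1
0 | 0 | 0 | 1 | 0
0 | 0 | 1 | 0 | 0
0 | 0 | 1 | 1 | 1
0 | 1 | 0 | 0 | 0
0 | 1 | 0 | 1 | 1
0 | 1 | 1 | 0 | 1
0 | 1 | 1 | 1 | 0
1 | 0 | 0 | 0 | 0
1 | 0 | 0 | 1 | 1
1 | 0 | 1 | 0 | 1
1 | 0 | 1 | 1 | 0
1 | 1 | 0 | 0 | 1
1 | 1 | 0 | 1 | 0
1 | 1 | 1 | 0 | 0
1 | 1 | 1 | 1 | 1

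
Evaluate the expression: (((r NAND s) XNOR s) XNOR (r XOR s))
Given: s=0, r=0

Substituting: (((0 NAND 0) XNOR 0) XNOR (0 XOR 0))
= 1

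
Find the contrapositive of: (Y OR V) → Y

Contrapositive: NOT Y → NOT (Y OR V)
Note: A statement and its contrapositive are logically equivalent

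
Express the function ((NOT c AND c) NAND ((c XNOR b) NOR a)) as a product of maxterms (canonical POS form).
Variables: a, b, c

ΠM() = TRUE (no maxterms)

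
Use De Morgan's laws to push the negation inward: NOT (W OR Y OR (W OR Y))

NOT W AND NOT Y AND NOT (W OR Y)
De Morgan's: NOT(OR of terms) = AND of negations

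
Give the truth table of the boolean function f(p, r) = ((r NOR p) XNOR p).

p | r | Output
--------------
0 | 0 | 0
0 | 1 | 1
1 | 0 | 0
1 | 1 | 0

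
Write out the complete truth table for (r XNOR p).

p | r | Output
--------------
0 | 0 | 1
0 | 1 | 0
1 | 0 | 0
1 | 1 | 1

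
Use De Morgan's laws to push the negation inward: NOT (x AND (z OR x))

NOT x OR NOT (z OR x)
De Morgan's: NOT(AND of terms) = OR of negations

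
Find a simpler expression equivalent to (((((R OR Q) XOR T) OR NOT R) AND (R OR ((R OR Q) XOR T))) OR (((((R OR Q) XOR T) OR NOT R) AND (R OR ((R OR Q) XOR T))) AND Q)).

By absorption (E OR (E AND v) = E) then distribution ((E OR v) AND (E OR NOT v) = E):
= ((R OR Q) XOR T)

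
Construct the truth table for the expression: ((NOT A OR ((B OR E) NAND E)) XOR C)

E | A | B | C | Output
----------------------
0 | 0 | 0 | 0 | 1
0 | 0 | 0 | 1 | 0
0 | 0 | 1 | 0 | 1
0 | 0 | 1 | 1 | 0
0 | 1 | 0 | 0 | 1
0 | 1 | 0 | 1 | 0
0 | 1 | 1 | 0 | 1
0 | 1 | 1 | 1 | 0
1 | 0 | 0 | 0 | 1
1 | 0 | 0 | 1 | 0
1 | 0 | 1 | 0 | 1
1 | 0 | 1 | 1 | 0
1 | 1 | 0 | 0 | 0
1 | 1 | 0 | 1 | 1
1 | 1 | 1 | 0 | 0
1 | 1 | 1 | 1 | 1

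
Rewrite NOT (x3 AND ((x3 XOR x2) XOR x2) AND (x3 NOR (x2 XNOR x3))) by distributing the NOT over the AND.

NOT x3 OR NOT ((x3 XOR x2) XOR x2) OR NOT (x3 NOR (x2 XNOR x3))
De Morgan's: NOT(AND of terms) = OR of negations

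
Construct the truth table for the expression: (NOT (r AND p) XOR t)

p | t | r | Output
------------------
0 | 0 | 0 | 1
0 | 0 | 1 | 1
0 | 1 | 0 | 0
0 | 1 | 1 | 0
1 | 0 | 0 | 1
1 | 0 | 1 | 0
1 | 1 | 0 | 0
1 | 1 | 1 | 1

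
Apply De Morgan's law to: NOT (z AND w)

NOT z OR NOT w
De Morgan's: NOT(AND of terms) = OR of negations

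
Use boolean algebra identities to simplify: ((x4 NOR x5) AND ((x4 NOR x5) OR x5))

By absorption (E AND (E OR v) = E):
= (x4 NOR x5)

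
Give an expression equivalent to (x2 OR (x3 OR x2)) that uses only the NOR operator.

((x2 NOR ((x3 NOR x2) NOR (x3 NOR x2))) NOR (x2 NOR ((x3 NOR x2) NOR (x3 NOR x2))))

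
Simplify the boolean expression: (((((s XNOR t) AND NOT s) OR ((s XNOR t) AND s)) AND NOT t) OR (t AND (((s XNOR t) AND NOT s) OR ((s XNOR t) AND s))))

By distribution ((E AND v) OR (E AND NOT v) = E) then distribution ((E AND v) OR (E AND NOT v) = E):
= (s XNOR t)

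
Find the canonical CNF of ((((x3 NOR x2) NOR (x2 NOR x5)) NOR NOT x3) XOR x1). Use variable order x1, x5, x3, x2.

(x1 OR x5 OR x3 OR x2) AND (x1 OR x5 OR x3 OR NOT x2) AND (x1 OR x5 OR NOT x3 OR NOT x2) AND (x1 OR NOT x5 OR x3 OR x2) AND (x1 OR NOT x5 OR x3 OR NOT x2) AND (x1 OR NOT x5 OR NOT x3 OR x2) AND (x1 OR NOT x5 OR NOT x3 OR NOT x2) AND (NOT x1 OR x5 OR NOT x3 OR x2)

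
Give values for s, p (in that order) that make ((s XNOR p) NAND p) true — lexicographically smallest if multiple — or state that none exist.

s=0, p=0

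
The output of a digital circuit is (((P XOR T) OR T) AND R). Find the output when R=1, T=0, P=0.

Substituting: (((0 XOR 0) OR 0) AND 1)
= 0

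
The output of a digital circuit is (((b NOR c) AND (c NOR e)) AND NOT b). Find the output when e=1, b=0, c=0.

Substituting: (((0 NOR 0) AND (0 NOR 1)) AND NOT 0)
= 0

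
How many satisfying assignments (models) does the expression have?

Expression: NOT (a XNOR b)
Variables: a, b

Satisfying assignments: (0,1), (1,0)
Count: 2 out of 4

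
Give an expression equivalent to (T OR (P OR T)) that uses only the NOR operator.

((T NOR ((P NOR T) NOR (P NOR T))) NOR (T NOR ((P NOR T) NOR (P NOR T))))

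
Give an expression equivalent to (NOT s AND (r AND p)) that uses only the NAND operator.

(((s NAND s) NAND ((r NAND p) NAND (r NAND p))) NAND ((s NAND s) NAND ((r NAND p) NAND (r NAND p))))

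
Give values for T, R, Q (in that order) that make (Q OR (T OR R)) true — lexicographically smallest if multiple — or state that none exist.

T=0, R=0, Q=1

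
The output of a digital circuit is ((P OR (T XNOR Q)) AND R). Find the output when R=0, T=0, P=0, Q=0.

Substituting: ((0 OR (0 XNOR 0)) AND 0)
= 0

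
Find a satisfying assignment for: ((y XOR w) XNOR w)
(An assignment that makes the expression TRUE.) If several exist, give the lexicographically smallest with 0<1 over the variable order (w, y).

w=0, y=0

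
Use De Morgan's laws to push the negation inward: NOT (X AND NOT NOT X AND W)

NOT X OR NOT X OR NOT W
De Morgan's: NOT(AND of terms) = OR of negations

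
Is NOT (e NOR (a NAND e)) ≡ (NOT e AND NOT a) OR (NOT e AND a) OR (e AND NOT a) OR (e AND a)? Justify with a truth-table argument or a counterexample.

Yes, they are equivalent — the two output columns agree on all 4 assignments:
e | a | Expression 1 | Expression 2
-----------------------------------
0 | 0 | 1 | 1
0 | 1 | 1 | 1
1 | 0 | 1 | 1
1 | 1 | 1 | 1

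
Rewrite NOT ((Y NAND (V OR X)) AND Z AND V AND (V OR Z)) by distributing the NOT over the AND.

NOT (Y NAND (V OR X)) OR NOT Z OR NOT V OR NOT (V OR Z)
De Morgan's: NOT(AND of terms) = OR of negations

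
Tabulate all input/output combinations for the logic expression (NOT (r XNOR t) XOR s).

s | t | r | Output
------------------
0 | 0 | 0 | 0
0 | 0 | 1 | 1
0 | 1 | 0 | 1
0 | 1 | 1 | 0
1 | 0 | 0 | 1
1 | 0 | 1 | 0
1 | 1 | 0 | 0
1 | 1 | 1 | 1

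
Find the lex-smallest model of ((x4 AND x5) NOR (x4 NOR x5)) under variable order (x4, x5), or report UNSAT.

x4=0, x5=1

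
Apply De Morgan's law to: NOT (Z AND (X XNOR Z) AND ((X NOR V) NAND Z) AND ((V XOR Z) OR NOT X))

NOT Z OR NOT (X XNOR Z) OR NOT ((X NOR V) NAND Z) OR NOT ((V XOR Z) OR NOT X)
De Morgan's: NOT(AND of terms) = OR of negations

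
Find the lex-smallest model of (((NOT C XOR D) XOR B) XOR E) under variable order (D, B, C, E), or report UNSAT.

D=0, B=0, C=0, E=0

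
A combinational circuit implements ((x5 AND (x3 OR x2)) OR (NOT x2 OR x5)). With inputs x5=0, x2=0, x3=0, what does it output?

Substituting: ((0 AND (0 OR 0)) OR (NOT 0 OR 0))
= 1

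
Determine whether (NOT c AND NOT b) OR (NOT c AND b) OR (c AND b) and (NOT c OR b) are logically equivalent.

Yes, they are equivalent — the two output columns agree on all 4 assignments:
c | b | Expression 1 | Expression 2
-----------------------------------
0 | 0 | 1 | 1
0 | 1 | 1 | 1
1 | 0 | 0 | 0
1 | 1 | 1 | 1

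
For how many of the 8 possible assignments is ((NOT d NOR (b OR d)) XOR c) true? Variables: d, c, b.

Satisfying assignments: (0,1,0), (0,1,1), (1,1,0), (1,1,1)
Count: 4 out of 8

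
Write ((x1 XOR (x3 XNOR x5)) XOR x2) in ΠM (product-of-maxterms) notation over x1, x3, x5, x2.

ΠM(1, 2, 4, 7, 8, 11, 13, 14) = (x1 OR x3 OR x5 OR NOT x2) AND (x1 OR x3 OR NOT x5 OR x2) AND (x1 OR NOT x3 OR x5 OR x2) AND (x1 OR NOT x3 OR NOT x5 OR NOT x2) AND (NOT x1 OR x3 OR x5 OR x2) AND (NOT x1 OR x3 OR NOT x5 OR NOT x2) AND (NOT x1 OR NOT x3 OR x5 OR NOT x2) AND (NOT x1 OR NOT x3 OR NOT x5 OR x2)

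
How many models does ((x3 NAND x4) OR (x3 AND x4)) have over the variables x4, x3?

Satisfying assignments: (0,0), (0,1), (1,0), (1,1)
Count: 4 out of 4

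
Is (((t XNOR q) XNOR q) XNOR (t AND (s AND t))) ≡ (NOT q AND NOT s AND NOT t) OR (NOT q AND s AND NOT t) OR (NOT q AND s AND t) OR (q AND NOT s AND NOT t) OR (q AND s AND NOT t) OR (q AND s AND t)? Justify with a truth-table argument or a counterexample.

Yes, they are equivalent — the two output columns agree on all 8 assignments:
q | s | t | Expression 1 | Expression 2
---------------------------------------
0 | 0 | 0 | 1 | 1
0 | 0 | 1 | 0 | 0
0 | 1 | 0 | 1 | 1
0 | 1 | 1 | 1 | 1
1 | 0 | 0 | 1 | 1
1 | 0 | 1 | 0 | 0
1 | 1 | 0 | 1 | 1
1 | 1 | 1 | 1 | 1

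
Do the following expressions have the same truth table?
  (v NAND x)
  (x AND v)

No. Counterexample: with v=0, x=0, Expression 1 = 1 but Expression 2 = 0.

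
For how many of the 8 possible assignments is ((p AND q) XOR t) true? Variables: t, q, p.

Satisfying assignments: (0,1,1), (1,0,0), (1,0,1), (1,1,0)
Count: 4 out of 8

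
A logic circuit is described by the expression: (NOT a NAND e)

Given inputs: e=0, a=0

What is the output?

Substituting: (NOT 0 NAND 0)
= 1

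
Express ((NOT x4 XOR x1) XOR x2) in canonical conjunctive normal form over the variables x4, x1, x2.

(x4 OR x1 OR NOT x2) AND (x4 OR NOT x1 OR x2) AND (NOT x4 OR x1 OR x2) AND (NOT x4 OR NOT x1 OR NOT x2)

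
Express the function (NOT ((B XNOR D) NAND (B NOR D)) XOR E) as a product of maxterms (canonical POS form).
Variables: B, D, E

ΠM(1, 2, 4, 6) = (B OR D OR NOT E) AND (B OR NOT D OR E) AND (NOT B OR D OR E) AND (NOT B OR NOT D OR E)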